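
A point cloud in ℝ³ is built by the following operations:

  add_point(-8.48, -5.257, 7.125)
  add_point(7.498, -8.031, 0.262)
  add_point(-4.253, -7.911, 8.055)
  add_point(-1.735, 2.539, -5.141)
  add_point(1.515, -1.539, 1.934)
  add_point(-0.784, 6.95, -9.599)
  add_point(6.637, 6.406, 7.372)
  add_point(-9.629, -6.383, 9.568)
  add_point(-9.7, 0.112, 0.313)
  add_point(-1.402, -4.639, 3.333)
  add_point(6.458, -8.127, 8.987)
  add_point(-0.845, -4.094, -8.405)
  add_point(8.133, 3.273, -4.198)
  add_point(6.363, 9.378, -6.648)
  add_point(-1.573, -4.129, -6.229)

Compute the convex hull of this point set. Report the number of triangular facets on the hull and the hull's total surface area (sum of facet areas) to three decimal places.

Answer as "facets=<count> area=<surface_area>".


Points on the hull: [1, 2, 5, 6, 7, 8, 10, 11, 12, 13] (10 of 15).

Facet areas (half cross-product norm):
  f1: (p11, p13, p12) → 41.0119
  f2: (p6, p10, p12) → 87.3184
  f3: (p6, p13, p12) → 41.0133
  f4: (p1, p10, p12) → 49.4487
  f5: (p1, p11, p12) → 66.4505
  f6: (p1, p2, p10) → 47.2241
  f7: (p1, p2, p11) → 87.8894
  f8: (p5, p11, p8) → 70.6705
  f9: (p5, p11, p13) → 43.4231
  f10: (p5, p6, p8) → 128.3571
  f11: (p5, p6, p13) → 55.2076
  f12: (p7, p6, p10) → 117.8997
  f13: (p7, p2, p10) → 13.0804
  f14: (p7, p6, p8) → 105.9488
  f15: (p7, p2, p11) → 46.2673
  f16: (p7, p11, p8) → 69.3207
Σ area = 1070.531

Euler characteristic 10−24+16 = 2 ✓

facets=16 area=1070.531


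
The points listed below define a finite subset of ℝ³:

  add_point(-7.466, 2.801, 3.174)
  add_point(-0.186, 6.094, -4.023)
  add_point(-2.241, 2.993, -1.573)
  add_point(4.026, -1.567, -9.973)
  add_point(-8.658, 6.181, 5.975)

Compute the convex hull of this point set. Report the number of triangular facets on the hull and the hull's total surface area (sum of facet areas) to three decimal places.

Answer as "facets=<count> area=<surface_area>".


Extreme-point indices: [0, 1, 2, 3, 4] — 5 of 5 on the boundary.

Area of each hull facet:
  f1: (p1, p0, p4) → 22.7989
  f2: (p1, p0, p3) → 51.4869
  f3: (p2, p0, p4) → 12.9961
  f4: (p2, p0, p3) → 18.4892
  f5: (p2, p1, p4) → 20.4583
  f6: (p2, p1, p3) → 23.5516
Σ area = 149.781

Euler characteristic 5−9+6 = 2 ✓

facets=6 area=149.781


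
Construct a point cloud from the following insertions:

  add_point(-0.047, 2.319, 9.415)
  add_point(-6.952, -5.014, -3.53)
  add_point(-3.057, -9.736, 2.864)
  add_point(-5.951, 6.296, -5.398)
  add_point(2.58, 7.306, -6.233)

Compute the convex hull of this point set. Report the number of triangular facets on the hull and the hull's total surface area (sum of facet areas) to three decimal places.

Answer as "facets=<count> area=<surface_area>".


facets=6 area=450.779

Points on the hull: [0, 1, 2, 3, 4] (5 of 5).

Facet areas (half cross-product norm):
  f1: (p2, p4, p1) → 67.2951
  f2: (p0, p2, p1) → 62.1444
  f3: (p0, p2, p4) → 115.5312
  f4: (p3, p4, p1) → 48.4781
  f5: (p3, p0, p1) → 88.4714
  f6: (p3, p0, p4) → 68.8592
Σ area = 450.779

Check V−E+F: 5 − 9 + 6 = 2.


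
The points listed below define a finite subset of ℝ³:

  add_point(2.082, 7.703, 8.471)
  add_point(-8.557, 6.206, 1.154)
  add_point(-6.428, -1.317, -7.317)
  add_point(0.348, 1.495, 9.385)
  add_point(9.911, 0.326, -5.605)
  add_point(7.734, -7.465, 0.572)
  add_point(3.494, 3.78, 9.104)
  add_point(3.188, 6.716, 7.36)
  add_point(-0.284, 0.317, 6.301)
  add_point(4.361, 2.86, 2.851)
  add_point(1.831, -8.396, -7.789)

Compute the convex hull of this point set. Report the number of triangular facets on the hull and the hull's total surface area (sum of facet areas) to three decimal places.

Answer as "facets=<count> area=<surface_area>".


facets=16 area=756.184

10 of the 11 inputs are extreme points: [0, 1, 2, 3, 4, 5, 6, 7, 8, 10].

Facet areas (half cross-product norm):
  f1: (p5, p10, p4) → 49.8663
  f2: (p5, p3, p10) → 72.4010
  f3: (p2, p4, p1) → 95.0803
  f4: (p2, p10, p4) → 65.7788
  f5: (p2, p3, p1) → 74.5906
  f6: (p0, p4, p1) → 114.1105
  f7: (p0, p3, p1) → 40.9812
  f8: (p8, p3, p10) → 10.0934
  f9: (p8, p2, p10) → 80.1614
  f10: (p8, p2, p3) → 8.1625
  f11: (p7, p0, p4) → 4.4677
  f12: (p6, p0, p3) → 7.8770
  f13: (p6, p7, p0) → 3.1086
  f14: (p6, p5, p3) → 28.2934
  f15: (p6, p5, p4) → 73.8981
  f16: (p6, p7, p4) → 27.3133
Σ area = 756.184

Euler characteristic 10−24+16 = 2 ✓


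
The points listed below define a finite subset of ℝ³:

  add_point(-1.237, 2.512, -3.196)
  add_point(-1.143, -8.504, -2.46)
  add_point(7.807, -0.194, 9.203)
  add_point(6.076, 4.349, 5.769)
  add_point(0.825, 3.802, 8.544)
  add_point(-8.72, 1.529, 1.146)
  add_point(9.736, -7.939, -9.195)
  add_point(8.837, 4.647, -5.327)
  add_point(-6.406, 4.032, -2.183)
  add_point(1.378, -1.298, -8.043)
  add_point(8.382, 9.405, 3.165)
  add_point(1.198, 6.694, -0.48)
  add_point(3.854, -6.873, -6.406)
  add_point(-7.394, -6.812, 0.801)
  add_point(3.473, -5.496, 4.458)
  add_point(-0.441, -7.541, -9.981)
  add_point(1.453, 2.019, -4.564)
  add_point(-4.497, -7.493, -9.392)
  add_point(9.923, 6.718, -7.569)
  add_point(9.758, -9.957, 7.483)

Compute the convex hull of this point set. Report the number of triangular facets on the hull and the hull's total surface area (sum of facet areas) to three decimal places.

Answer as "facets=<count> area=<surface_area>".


Points on the hull: [1, 2, 4, 5, 6, 8, 10, 11, 13, 15, 17, 18, 19] (13 of 20).

Triangle areas on the boundary:
  f1: (p10, p19, p18) → 111.0108
  f2: (p6, p19, p18) → 123.8754
  f3: (p6, p15, p18) → 75.3147
  f4: (p4, p13, p5) → 51.7464
  f5: (p4, p13, p19) → 120.7956
  f6: (p4, p8, p5) → 29.2325
  f7: (p4, p8, p10) → 70.0729
  f8: (p17, p15, p18) → 30.5108
  f9: (p17, p8, p18) → 117.8414
  f10: (p17, p8, p5) → 32.7022
  f11: (p17, p13, p5) → 44.4021
  f12: (p11, p10, p18) → 44.0691
  f13: (p11, p8, p18) → 37.4735
  f14: (p11, p8, p10) → 8.1822
  f15: (p2, p10, p19) → 40.0095
  f16: (p2, p4, p19) → 31.6159
  f17: (p2, p4, p10) → 41.6270
  f18: (p1, p13, p19) → 50.2449
  f19: (p1, p17, p13) → 28.1574
  f20: (p1, p6, p19) → 91.4797
  f21: (p1, p6, p15) → 38.8907
  f22: (p1, p17, p15) → 15.1813
Σ area = 1234.436

Euler: V−E+F = 13−33+22 = 2.

facets=22 area=1234.436


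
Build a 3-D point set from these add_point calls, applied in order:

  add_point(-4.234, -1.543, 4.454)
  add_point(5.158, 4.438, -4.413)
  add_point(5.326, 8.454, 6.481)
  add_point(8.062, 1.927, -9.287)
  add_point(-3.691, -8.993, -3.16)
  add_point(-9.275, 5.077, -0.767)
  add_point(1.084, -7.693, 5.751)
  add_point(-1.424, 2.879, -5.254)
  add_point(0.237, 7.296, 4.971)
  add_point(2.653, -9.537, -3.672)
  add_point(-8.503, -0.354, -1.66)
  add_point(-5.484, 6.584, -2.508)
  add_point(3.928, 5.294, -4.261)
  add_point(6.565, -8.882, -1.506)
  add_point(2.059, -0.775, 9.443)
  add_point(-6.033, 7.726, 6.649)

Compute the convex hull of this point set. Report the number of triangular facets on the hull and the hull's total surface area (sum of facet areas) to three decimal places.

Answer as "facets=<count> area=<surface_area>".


14 of the 16 inputs are extreme points: [0, 2, 3, 4, 5, 6, 7, 9, 10, 11, 12, 13, 14, 15].

Triangle areas on the boundary:
  f1: (p4, p9, p3) → 41.4876
  f2: (p4, p6, p9) → 30.0553
  f3: (p15, p11, p5) → 18.8114
  f4: (p15, p11, p2) → 52.5015
  f5: (p13, p9, p3) → 30.2211
  f6: (p13, p6, p9) → 20.5769
  f7: (p13, p2, p3) → 112.3531
  f8: (p10, p15, p5) → 21.7816
  f9: (p12, p2, p3) → 29.0377
  f10: (p12, p11, p3) → 23.9775
  f11: (p12, p11, p2) → 54.2858
  f12: (p14, p15, p2) → 53.8343
  f13: (p14, p13, p2) → 72.0709
  f14: (p14, p13, p6) → 33.0600
  f15: (p7, p4, p3) → 62.8009
  f16: (p7, p10, p4) → 42.4796
  f17: (p7, p11, p3) → 17.4932
  f18: (p7, p11, p5) → 11.5095
  f19: (p7, p10, p5) → 23.4033
  f20: (p0, p10, p15) → 36.5039
  f21: (p0, p14, p6) → 28.1586
  f22: (p0, p14, p15) → 38.9555
  f23: (p0, p4, p6) → 39.3836
  f24: (p0, p10, p4) → 36.1788
Σ area = 930.921

Euler characteristic 14−36+24 = 2 ✓

facets=24 area=930.921


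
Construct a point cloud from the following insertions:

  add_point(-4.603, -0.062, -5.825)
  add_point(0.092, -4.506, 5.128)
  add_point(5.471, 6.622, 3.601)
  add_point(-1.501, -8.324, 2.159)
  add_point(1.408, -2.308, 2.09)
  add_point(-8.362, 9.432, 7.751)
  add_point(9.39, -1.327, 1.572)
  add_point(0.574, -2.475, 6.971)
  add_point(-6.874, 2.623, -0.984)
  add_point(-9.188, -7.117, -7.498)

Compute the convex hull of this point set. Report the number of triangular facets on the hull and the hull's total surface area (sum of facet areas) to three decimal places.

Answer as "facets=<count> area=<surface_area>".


9 of the 10 inputs are extreme points: [0, 1, 2, 3, 5, 6, 7, 8, 9].

Area of each hull facet:
  f1: (p3, p6, p9) → 72.4248
  f2: (p3, p5, p9) → 122.6107
  f3: (p0, p6, p9) → 59.1262
  f4: (p7, p3, p5) → 51.7123
  f5: (p8, p5, p9) → 29.4444
  f6: (p8, p0, p9) → 24.2811
  f7: (p8, p0, p5) → 9.7666
  f8: (p2, p0, p6) → 67.7351
  f9: (p2, p0, p5) → 105.1644
  f10: (p2, p7, p6) → 43.6454
  f11: (p2, p7, p5) → 74.8487
  f12: (p1, p3, p6) → 25.3128
  f13: (p1, p7, p6) → 14.3835
  f14: (p1, p7, p3) → 1.1428
Σ area = 701.599

Euler: V−E+F = 9−21+14 = 2.

facets=14 area=701.599


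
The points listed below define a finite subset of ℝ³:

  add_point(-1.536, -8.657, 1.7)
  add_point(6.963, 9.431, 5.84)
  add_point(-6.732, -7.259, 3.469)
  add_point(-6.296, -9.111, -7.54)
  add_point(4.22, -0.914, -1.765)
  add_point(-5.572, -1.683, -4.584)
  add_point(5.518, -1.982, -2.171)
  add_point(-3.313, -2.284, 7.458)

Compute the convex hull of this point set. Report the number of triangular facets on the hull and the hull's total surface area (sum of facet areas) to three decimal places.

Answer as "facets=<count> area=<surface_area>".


facets=12 area=529.720

Extreme-point indices: [0, 1, 2, 3, 4, 5, 6, 7] — 8 of 8 on the boundary.

Facet areas (half cross-product norm):
  f1: (p5, p3, p2) → 38.4982
  f2: (p5, p7, p2) → 35.6829
  f3: (p5, p7, p1) → 96.0777
  f4: (p5, p6, p3) → 45.1068
  f5: (p0, p7, p1) → 64.5474
  f6: (p0, p6, p1) → 67.8498
  f7: (p0, p7, p2) → 20.4052
  f8: (p0, p3, p2) → 29.2084
  f9: (p0, p6, p3) → 54.3829
  f10: (p4, p6, p1) → 10.0451
  f11: (p4, p5, p1) → 60.9008
  f12: (p4, p5, p6) → 7.0144
Σ area = 529.720

Euler characteristic 8−18+12 = 2 ✓


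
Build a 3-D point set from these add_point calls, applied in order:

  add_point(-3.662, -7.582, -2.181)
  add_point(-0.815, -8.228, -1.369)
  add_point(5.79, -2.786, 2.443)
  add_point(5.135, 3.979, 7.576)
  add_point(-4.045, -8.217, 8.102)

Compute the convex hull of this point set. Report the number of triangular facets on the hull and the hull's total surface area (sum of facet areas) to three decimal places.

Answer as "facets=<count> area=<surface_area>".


facets=6 area=246.534

Hull vertices (5/5): indices [0, 1, 2, 3, 4].

Per-facet area ½‖(b−a)×(c−a)‖:
  f1: (p3, p2, p4) → 53.5677
  f2: (p0, p3, p4) → 78.2922
  f3: (p0, p3, p2) → 42.4313
  f4: (p1, p2, p4) → 46.2845
  f5: (p1, p0, p4) → 15.1422
  f6: (p1, p0, p2) → 10.8161
Σ area = 246.534

Euler: V−E+F = 5−9+6 = 2.


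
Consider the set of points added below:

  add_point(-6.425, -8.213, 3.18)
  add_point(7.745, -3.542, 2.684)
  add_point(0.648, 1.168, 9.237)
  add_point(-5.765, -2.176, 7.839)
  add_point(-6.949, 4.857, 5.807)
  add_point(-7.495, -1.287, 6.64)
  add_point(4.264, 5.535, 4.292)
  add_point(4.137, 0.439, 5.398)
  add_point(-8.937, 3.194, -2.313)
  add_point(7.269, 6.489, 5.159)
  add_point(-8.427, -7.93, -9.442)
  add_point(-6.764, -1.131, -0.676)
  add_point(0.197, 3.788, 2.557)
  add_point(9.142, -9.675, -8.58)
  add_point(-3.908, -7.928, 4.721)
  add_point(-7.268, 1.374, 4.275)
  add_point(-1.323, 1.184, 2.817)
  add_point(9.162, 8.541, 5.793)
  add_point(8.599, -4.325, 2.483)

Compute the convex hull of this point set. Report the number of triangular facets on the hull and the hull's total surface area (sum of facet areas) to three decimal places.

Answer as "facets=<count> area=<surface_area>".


Points on the hull: [0, 2, 3, 4, 5, 8, 10, 13, 14, 17, 18] (11 of 19).

Triangle areas on the boundary:
  f1: (p13, p17, p8) → 212.8534
  f2: (p4, p17, p8) → 67.8174
  f3: (p4, p2, p17) → 52.1207
  f4: (p18, p13, p17) → 62.6429
  f5: (p18, p2, p17) → 64.6840
  f6: (p10, p13, p8) → 116.3312
  f7: (p10, p0, p13) → 110.5553
  f8: (p3, p4, p2) → 26.5186
  f9: (p14, p18, p2) → 61.7743
  f10: (p14, p3, p2) → 24.3591
  f11: (p14, p3, p0) → 10.0438
  f12: (p14, p0, p13) → 27.1055
  f13: (p14, p18, p13) → 80.9933
  f14: (p5, p3, p4) → 6.5542
  f15: (p5, p4, p8) → 26.4291
  f16: (p5, p3, p0) → 8.7181
  f17: (p5, p10, p8) → 66.5431
  f18: (p5, p10, p0) → 45.8690
Σ area = 1071.913

Euler: V−E+F = 11−27+18 = 2.

facets=18 area=1071.913


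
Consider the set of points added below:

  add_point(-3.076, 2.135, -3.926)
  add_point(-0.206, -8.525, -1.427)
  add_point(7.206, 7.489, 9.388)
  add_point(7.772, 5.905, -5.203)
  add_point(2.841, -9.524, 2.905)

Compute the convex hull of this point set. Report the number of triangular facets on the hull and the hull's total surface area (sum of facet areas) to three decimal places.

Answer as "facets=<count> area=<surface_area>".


facets=6 area=467.649

Extreme-point indices: [0, 1, 2, 3, 4] — 5 of 5 on the boundary.

Per-facet area ½‖(b−a)×(c−a)‖:
  f1: (p2, p3, p0) → 84.3370
  f2: (p2, p4, p0) → 122.3012
  f3: (p2, p4, p3) → 123.9350
  f4: (p1, p3, p0) → 65.1088
  f5: (p1, p4, p0) → 26.4970
  f6: (p1, p4, p3) → 45.4695
Σ area = 467.649

Euler characteristic 5−9+6 = 2 ✓


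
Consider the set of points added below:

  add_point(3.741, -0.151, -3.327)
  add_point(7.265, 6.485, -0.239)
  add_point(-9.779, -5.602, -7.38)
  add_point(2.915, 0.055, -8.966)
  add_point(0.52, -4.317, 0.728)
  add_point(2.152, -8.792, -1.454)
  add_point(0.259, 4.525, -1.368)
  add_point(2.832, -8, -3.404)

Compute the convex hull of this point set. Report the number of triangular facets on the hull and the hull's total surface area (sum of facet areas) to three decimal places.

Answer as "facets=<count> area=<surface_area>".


Points on the hull: [1, 2, 3, 4, 5, 6, 7] (7 of 8).

Area of each hull facet:
  f1: (p4, p5, p2) → 34.3420
  f2: (p4, p5, p1) → 28.4472
  f3: (p7, p5, p2) → 14.8522
  f4: (p7, p3, p2) → 62.5998
  f5: (p7, p5, p1) → 16.6016
  f6: (p7, p3, p1) → 57.1407
  f7: (p6, p4, p2) → 59.7200
  f8: (p6, p4, p1) → 32.8127
  f9: (p6, p3, p2) → 63.5713
  f10: (p6, p3, p1) → 33.8846
Σ area = 403.972

Check V−E+F: 7 − 15 + 10 = 2.

facets=10 area=403.972


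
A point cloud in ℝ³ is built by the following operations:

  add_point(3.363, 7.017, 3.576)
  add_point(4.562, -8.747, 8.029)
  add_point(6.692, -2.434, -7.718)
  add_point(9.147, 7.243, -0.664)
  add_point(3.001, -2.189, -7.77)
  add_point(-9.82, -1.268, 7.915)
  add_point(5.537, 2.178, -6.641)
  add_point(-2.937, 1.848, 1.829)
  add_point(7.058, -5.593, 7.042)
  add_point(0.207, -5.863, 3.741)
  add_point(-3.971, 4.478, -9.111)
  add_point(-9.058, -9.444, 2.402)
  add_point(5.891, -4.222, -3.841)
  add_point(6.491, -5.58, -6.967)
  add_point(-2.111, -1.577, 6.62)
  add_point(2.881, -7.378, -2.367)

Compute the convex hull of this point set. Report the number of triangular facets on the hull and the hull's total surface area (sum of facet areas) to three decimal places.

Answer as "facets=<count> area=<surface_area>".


Extreme-point indices: [0, 1, 2, 3, 4, 5, 6, 8, 10, 11, 13, 15] — 12 of 16 on the boundary.

Area of each hull facet:
  f1: (p11, p1, p5) → 71.7585
  f2: (p11, p10, p5) → 89.8568
  f3: (p0, p10, p5) → 116.0403
  f4: (p0, p10, p3) → 53.0829
  f5: (p6, p10, p3) → 39.2840
  f6: (p8, p0, p3) → 48.7166
  f7: (p8, p1, p5) → 33.0099
  f8: (p8, p0, p5) → 103.9665
  f9: (p13, p8, p1) → 28.3573
  f10: (p13, p8, p3) → 91.4927
  f11: (p2, p6, p10) → 22.6977
  f12: (p2, p6, p3) → 16.6701
  f13: (p2, p13, p3) → 15.0987
  f14: (p15, p11, p1) → 67.2230
  f15: (p15, p13, p1) → 23.7998
  f16: (p15, p13, p11) → 20.1161
  f17: (p4, p2, p10) → 11.6773
  f18: (p4, p2, p13) → 5.9942
  f19: (p4, p11, p10) → 83.8368
  f20: (p4, p13, p11) → 42.5659
Σ area = 985.245

Check V−E+F: 12 − 30 + 20 = 2.

facets=20 area=985.245


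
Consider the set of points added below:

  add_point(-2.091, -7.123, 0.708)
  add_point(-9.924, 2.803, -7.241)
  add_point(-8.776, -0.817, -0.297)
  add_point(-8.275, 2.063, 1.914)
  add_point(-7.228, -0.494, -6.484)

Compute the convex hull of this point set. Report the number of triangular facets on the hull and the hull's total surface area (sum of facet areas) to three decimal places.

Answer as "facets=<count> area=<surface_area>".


Hull vertices (5/5): indices [0, 1, 2, 3, 4].

Per-facet area ½‖(b−a)×(c−a)‖:
  f1: (p2, p3, p1) → 14.2411
  f2: (p2, p3, p0) → 15.7291
  f3: (p4, p3, p1) → 18.9641
  f4: (p4, p3, p0) → 44.9745
  f5: (p4, p2, p1) → 13.7893
  f6: (p4, p2, p0) → 29.4993
Σ area = 137.197

Euler: V−E+F = 5−9+6 = 2.

facets=6 area=137.197


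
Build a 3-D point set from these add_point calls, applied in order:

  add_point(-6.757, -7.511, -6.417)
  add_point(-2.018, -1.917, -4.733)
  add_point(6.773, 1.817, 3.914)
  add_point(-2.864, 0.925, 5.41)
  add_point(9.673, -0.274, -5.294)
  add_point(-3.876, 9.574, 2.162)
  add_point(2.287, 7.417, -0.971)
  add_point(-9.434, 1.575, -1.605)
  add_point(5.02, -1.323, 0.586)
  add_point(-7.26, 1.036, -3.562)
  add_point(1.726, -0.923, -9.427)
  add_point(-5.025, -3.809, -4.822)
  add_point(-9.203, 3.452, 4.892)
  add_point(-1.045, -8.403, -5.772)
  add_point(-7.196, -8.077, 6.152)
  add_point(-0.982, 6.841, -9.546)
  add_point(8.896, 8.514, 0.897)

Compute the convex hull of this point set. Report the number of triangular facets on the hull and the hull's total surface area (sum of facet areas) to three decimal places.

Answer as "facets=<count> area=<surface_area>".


Points on the hull: [0, 2, 3, 4, 5, 7, 8, 10, 12, 13, 14, 15, 16] (13 of 17).

Triangle areas on the boundary:
  f1: (p0, p14, p7) → 60.6142
  f2: (p12, p14, p7) → 39.2885
  f3: (p12, p5, p7) → 28.8594
  f4: (p13, p0, p14) → 36.4894
  f5: (p15, p0, p7) → 67.3478
  f6: (p15, p5, p7) → 59.5618
  f7: (p10, p13, p4) → 38.9588
  f8: (p10, p15, p4) → 35.9394
  f9: (p10, p13, p0) → 25.2930
  f10: (p10, p15, p0) → 43.5893
  f11: (p16, p2, p5) → 47.7686
  f12: (p16, p15, p5) → 74.7880
  f13: (p16, p2, p4) → 36.4228
  f14: (p16, p15, p4) → 69.2634
  f15: (p3, p12, p5) → 28.0558
  f16: (p3, p2, p5) → 45.4869
  f17: (p3, p12, p14) → 34.2107
  f18: (p3, p2, p14) → 41.9370
  f19: (p8, p2, p4) → 18.0995
  f20: (p8, p2, p14) → 34.7885
  f21: (p8, p13, p4) → 42.7097
  f22: (p8, p13, p14) → 72.9213
Σ area = 982.394

Check V−E+F: 13 − 33 + 22 = 2.

facets=22 area=982.394


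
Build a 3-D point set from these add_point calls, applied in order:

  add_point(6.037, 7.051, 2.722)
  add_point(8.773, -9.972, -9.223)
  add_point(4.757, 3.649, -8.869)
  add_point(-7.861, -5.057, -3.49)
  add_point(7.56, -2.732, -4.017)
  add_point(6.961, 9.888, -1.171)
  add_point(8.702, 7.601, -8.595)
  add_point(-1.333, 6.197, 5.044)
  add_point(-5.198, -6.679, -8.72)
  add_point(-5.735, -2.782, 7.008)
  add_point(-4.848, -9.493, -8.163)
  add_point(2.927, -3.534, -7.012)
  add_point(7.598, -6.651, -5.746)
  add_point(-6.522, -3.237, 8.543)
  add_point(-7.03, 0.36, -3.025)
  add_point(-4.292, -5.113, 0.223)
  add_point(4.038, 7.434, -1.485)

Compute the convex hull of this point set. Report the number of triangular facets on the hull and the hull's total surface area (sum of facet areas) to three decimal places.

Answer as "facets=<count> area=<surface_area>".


facets=22 area=973.455

Extreme-point indices: [0, 1, 2, 3, 4, 5, 6, 7, 8, 10, 12, 13, 14] — 13 of 17 on the boundary.

Per-facet area ½‖(b−a)×(c−a)‖:
  f1: (p0, p6, p1) → 102.3302
  f2: (p0, p6, p5) → 15.3920
  f3: (p0, p7, p5) → 16.7342
  f4: (p0, p7, p13) → 34.5842
  f5: (p14, p6, p5) → 67.5500
  f6: (p14, p7, p5) → 62.4208
  f7: (p14, p8, p3) → 16.1281
  f8: (p14, p13, p3) → 32.6346
  f9: (p14, p7, p13) → 58.5047
  f10: (p12, p13, p1) → 32.2049
  f11: (p12, p0, p13) → 134.8204
  f12: (p2, p6, p1) → 34.8450
  f13: (p2, p8, p1) → 88.5949
  f14: (p2, p14, p6) → 24.4752
  f15: (p2, p14, p8) → 60.5956
  f16: (p10, p13, p1) → 120.5226
  f17: (p10, p8, p1) → 19.5590
  f18: (p10, p13, p3) → 31.4303
  f19: (p10, p8, p3) → 8.7028
  f20: (p4, p0, p1) → 1.1560
  f21: (p4, p12, p1) → 4.6322
  f22: (p4, p12, p0) → 5.6378
Σ area = 973.455

Euler: V−E+F = 13−33+22 = 2.


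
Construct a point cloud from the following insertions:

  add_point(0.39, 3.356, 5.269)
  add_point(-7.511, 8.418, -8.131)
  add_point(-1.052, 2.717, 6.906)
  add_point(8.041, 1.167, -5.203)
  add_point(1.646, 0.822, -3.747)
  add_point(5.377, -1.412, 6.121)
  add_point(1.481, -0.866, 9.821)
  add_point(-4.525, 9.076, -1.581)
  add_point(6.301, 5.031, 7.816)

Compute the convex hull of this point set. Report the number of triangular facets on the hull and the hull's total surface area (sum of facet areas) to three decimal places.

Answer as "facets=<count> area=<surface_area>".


facets=12 area=489.044

8 of the 9 inputs are extreme points: [1, 2, 3, 4, 5, 6, 7, 8].

Area of each hull facet:
  f1: (p7, p3, p1) → 55.0701
  f2: (p8, p7, p3) → 92.0165
  f3: (p4, p3, p1) → 33.4629
  f4: (p4, p6, p1) → 79.1311
  f5: (p2, p6, p1) → 21.4181
  f6: (p2, p7, p1) → 25.9351
  f7: (p2, p8, p6) → 19.3864
  f8: (p2, p8, p7) → 42.3048
  f9: (p5, p4, p3) → 35.1427
  f10: (p5, p4, p6) → 27.2074
  f11: (p5, p8, p3) → 40.0721
  f12: (p5, p8, p6) → 17.8968
Σ area = 489.044

Euler characteristic 8−18+12 = 2 ✓


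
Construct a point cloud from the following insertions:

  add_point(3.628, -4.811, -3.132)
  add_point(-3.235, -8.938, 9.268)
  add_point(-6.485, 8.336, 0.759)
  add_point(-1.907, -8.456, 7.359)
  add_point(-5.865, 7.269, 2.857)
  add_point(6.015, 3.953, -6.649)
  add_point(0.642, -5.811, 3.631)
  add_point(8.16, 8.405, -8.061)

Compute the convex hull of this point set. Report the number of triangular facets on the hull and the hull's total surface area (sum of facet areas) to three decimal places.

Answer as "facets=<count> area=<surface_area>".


Extreme-point indices: [0, 1, 2, 3, 4, 5, 6, 7] — 8 of 8 on the boundary.

Per-facet area ½‖(b−a)×(c−a)‖:
  f1: (p0, p1, p2) → 121.6816
  f2: (p4, p7, p2) → 20.2568
  f3: (p4, p1, p2) → 14.0765
  f4: (p4, p1, p7) → 154.8329
  f5: (p5, p7, p2) → 37.9771
  f6: (p5, p0, p2) → 73.3959
  f7: (p5, p0, p7) → 4.8728
  f8: (p6, p1, p7) → 26.9557
  f9: (p6, p0, p7) → 46.3841
  f10: (p3, p0, p1) → 2.2173
  f11: (p3, p6, p1) → 1.9876
  f12: (p3, p6, p0) → 8.1611
Σ area = 512.799

Check V−E+F: 8 − 18 + 12 = 2.

facets=12 area=512.799


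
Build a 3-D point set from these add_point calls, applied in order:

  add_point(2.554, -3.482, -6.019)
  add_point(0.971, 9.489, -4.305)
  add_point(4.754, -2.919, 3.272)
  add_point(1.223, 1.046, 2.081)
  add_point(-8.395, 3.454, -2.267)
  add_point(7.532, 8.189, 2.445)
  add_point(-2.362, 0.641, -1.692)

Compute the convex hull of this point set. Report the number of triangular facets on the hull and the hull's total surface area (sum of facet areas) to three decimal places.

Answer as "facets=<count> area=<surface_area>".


Hull vertices (6/7): indices [0, 1, 2, 3, 4, 5].

Per-facet area ½‖(b−a)×(c−a)‖:
  f1: (p0, p2, p4) → 64.1092
  f2: (p0, p2, p5) → 54.8500
  f3: (p1, p5, p4) → 49.9930
  f4: (p1, p0, p4) → 68.3532
  f5: (p1, p0, p5) → 62.1255
  f6: (p3, p5, p4) → 46.4505
  f7: (p3, p2, p4) → 16.5819
  f8: (p3, p2, p5) → 25.7952
Σ area = 388.258

Euler characteristic 6−12+8 = 2 ✓

facets=8 area=388.258


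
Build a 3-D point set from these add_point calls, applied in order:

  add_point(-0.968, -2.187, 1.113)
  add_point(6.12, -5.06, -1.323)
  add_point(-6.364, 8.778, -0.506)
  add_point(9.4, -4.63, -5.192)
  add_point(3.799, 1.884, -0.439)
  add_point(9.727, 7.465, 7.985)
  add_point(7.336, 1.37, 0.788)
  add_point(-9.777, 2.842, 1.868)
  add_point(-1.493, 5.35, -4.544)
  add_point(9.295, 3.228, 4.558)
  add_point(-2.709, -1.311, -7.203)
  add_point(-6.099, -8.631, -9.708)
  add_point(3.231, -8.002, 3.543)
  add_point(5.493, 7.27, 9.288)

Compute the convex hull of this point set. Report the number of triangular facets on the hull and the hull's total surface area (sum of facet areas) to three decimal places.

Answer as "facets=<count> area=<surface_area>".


facets=16 area=940.170

10 of the 14 inputs are extreme points: [2, 3, 5, 7, 8, 9, 10, 11, 12, 13].

Area of each hull facet:
  f1: (p2, p11, p7) → 58.8936
  f2: (p12, p11, p7) → 119.8734
  f3: (p3, p12, p11) → 86.4966
  f4: (p13, p12, p7) → 125.0681
  f5: (p13, p12, p5) → 36.4344
  f6: (p13, p2, p7) → 55.8408
  f7: (p13, p2, p5) → 28.7891
  f8: (p8, p2, p11) → 51.1219
  f9: (p8, p2, p5) → 60.9695
  f10: (p8, p3, p5) → 116.3901
  f11: (p9, p12, p5) → 22.4544
  f12: (p9, p3, p5) → 7.7857
  f13: (p9, p3, p12) → 63.6362
  f14: (p10, p3, p11) → 52.5867
  f15: (p10, p8, p11) → 7.5906
  f16: (p10, p8, p3) → 46.2386
Σ area = 940.170

Euler characteristic 10−24+16 = 2 ✓


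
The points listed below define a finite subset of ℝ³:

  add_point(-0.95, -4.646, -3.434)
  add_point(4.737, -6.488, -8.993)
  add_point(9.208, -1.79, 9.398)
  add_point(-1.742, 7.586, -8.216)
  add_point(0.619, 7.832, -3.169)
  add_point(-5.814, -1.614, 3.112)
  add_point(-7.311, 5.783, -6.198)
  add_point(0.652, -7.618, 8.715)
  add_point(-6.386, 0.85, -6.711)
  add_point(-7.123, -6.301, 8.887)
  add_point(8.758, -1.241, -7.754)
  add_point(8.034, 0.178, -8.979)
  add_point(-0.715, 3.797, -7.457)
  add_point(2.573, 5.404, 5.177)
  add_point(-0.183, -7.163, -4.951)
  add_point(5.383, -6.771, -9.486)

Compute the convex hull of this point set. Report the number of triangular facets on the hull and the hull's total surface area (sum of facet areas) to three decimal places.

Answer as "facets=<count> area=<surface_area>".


facets=20 area=988.514

12 of the 16 inputs are extreme points: [2, 3, 4, 6, 7, 8, 9, 10, 11, 13, 14, 15].

Facet areas (half cross-product norm):
  f1: (p15, p7, p2) → 96.2499
  f2: (p9, p7, p2) → 28.4930
  f3: (p4, p11, p2) → 104.4474
  f4: (p10, p15, p2) → 55.8080
  f5: (p10, p11, p2) → 13.2379
  f6: (p10, p11, p15) → 6.5353
  f7: (p8, p9, p6) → 41.2341
  f8: (p14, p15, p7) → 39.9854
  f9: (p14, p9, p7) → 53.9745
  f10: (p14, p8, p15) → 35.0760
  f11: (p14, p8, p9) → 78.6996
  f12: (p3, p4, p6) → 17.1824
  f13: (p3, p4, p11) → 33.1477
  f14: (p3, p11, p15) → 43.9317
  f15: (p3, p8, p6) → 15.5601
  f16: (p3, p8, p15) → 59.3333
  f17: (p13, p9, p2) → 81.4606
  f18: (p13, p4, p2) → 34.2948
  f19: (p13, p9, p6) → 115.3269
  f20: (p13, p4, p6) → 34.5358
Σ area = 988.514

Euler: V−E+F = 12−30+20 = 2.


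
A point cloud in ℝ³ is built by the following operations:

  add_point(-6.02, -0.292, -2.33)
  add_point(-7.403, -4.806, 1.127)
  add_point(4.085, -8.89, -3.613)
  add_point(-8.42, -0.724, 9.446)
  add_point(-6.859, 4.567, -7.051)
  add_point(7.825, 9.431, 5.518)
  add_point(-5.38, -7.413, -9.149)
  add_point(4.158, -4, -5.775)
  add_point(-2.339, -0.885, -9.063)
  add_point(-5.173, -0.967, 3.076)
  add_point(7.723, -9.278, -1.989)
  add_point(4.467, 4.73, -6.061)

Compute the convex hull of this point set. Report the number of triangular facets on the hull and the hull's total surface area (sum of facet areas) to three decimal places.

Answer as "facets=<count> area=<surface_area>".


facets=16 area=941.736

10 of the 12 inputs are extreme points: [1, 2, 3, 4, 5, 6, 7, 8, 10, 11].

Per-facet area ½‖(b−a)×(c−a)‖:
  f1: (p10, p5, p3) → 179.6735
  f2: (p4, p5, p3) → 154.1263
  f3: (p1, p10, p3) → 68.7702
  f4: (p1, p4, p3) → 56.0196
  f5: (p1, p4, p6) → 59.9454
  f6: (p11, p10, p5) → 96.6293
  f7: (p11, p4, p5) → 69.1417
  f8: (p2, p6, p10) → 2.5346
  f9: (p2, p1, p10) → 19.1624
  f10: (p2, p1, p6) → 57.2517
  f11: (p7, p6, p10) → 36.8498
  f12: (p7, p11, p10) → 22.7623
  f13: (p8, p4, p6) → 24.1179
  f14: (p8, p11, p4) → 34.1814
  f15: (p8, p7, p6) → 28.5196
  f16: (p8, p7, p11) → 32.0507
Σ area = 941.736

Check V−E+F: 10 − 24 + 16 = 2.


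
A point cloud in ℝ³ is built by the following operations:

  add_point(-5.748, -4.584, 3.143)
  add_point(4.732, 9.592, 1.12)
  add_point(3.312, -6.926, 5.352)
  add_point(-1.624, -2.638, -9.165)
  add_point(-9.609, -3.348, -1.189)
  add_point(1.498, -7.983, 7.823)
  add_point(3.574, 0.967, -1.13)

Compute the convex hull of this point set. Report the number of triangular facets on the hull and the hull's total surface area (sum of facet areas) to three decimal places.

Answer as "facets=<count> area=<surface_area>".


facets=10 area=492.176

7 of the 7 inputs are extreme points: [0, 1, 2, 3, 4, 5, 6].

Facet areas (half cross-product norm):
  f1: (p3, p1, p4) → 96.5796
  f2: (p3, p5, p4) → 84.7446
  f3: (p2, p5, p1) → 23.1748
  f4: (p2, p3, p5) → 20.4698
  f5: (p0, p1, p4) → 52.1613
  f6: (p0, p5, p4) → 8.2873
  f7: (p0, p5, p1) → 81.7510
  f8: (p6, p3, p1) → 36.7529
  f9: (p6, p2, p1) → 37.2144
  f10: (p6, p2, p3) → 51.0400
Σ area = 492.176

Euler characteristic 7−15+10 = 2 ✓


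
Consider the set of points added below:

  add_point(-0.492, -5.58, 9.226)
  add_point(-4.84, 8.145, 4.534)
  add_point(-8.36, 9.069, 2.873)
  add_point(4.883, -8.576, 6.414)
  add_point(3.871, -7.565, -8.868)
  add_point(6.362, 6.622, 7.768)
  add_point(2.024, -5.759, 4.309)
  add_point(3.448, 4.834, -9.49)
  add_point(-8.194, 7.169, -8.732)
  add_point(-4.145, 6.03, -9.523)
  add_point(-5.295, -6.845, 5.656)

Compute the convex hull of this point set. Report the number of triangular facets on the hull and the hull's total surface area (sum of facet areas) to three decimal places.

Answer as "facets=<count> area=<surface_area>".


facets=16 area=1046.253

Points on the hull: [0, 1, 2, 3, 4, 5, 7, 8, 9, 10] (10 of 11).

Facet areas (half cross-product norm):
  f1: (p0, p3, p5) → 47.5491
  f2: (p7, p5, p2) → 123.7198
  f3: (p1, p5, p2) → 4.3954
  f4: (p1, p0, p2) → 24.4398
  f5: (p1, p0, p5) → 78.2862
  f6: (p10, p0, p2) → 50.2396
  f7: (p10, p0, p3) → 19.8046
  f8: (p8, p7, p2) → 69.5523
  f9: (p8, p7, p9) → 3.6451
  f10: (p8, p10, p2) → 96.6913
  f11: (p4, p10, p3) → 78.5612
  f12: (p4, p3, p5) → 117.5969
  f13: (p4, p7, p5) → 109.1515
  f14: (p4, p7, p9) → 46.8793
  f15: (p4, p8, p9) → 24.0904
  f16: (p4, p8, p10) → 151.6507
Σ area = 1046.253

Euler characteristic 10−24+16 = 2 ✓


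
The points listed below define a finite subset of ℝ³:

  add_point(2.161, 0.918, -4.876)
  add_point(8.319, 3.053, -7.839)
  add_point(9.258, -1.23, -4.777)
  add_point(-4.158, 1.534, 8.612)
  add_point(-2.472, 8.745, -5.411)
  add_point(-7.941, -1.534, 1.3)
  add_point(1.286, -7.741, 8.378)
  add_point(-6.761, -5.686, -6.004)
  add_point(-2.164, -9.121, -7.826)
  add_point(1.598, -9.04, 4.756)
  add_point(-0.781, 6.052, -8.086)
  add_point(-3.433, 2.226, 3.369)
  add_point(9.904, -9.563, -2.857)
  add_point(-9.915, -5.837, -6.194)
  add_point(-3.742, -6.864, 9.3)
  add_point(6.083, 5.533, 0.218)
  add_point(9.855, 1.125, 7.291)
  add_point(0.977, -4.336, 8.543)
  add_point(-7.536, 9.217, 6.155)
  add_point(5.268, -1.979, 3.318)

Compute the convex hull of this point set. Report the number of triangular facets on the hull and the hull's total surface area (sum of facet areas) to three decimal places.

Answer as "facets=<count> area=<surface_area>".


Hull vertices (15/20): indices [1, 2, 3, 4, 5, 6, 8, 9, 10, 12, 13, 14, 15, 16, 18].

Area of each hull facet:
  f1: (p5, p18, p13) → 31.5582
  f2: (p5, p14, p13) → 40.6003
  f3: (p5, p14, p18) → 61.3387
  f4: (p8, p1, p12) → 85.6674
  f5: (p8, p9, p12) → 66.6529
  f6: (p8, p14, p13) → 70.4588
  f7: (p8, p9, p14) → 44.4617
  f8: (p4, p18, p13) → 102.9724
  f9: (p3, p14, p18) → 14.7555
  f10: (p3, p16, p18) → 56.8606
  f11: (p3, p16, p14) → 59.2496
  f12: (p2, p1, p12) → 9.0088
  f13: (p2, p16, p12) → 52.7473
  f14: (p2, p16, p1) → 29.9252
  f15: (p6, p9, p14) → 9.5438
  f16: (p6, p16, p14) → 26.4715
  f17: (p6, p9, p12) → 15.3674
  f18: (p6, p16, p12) → 81.1490
  f19: (p10, p4, p13) → 30.8652
  f20: (p10, p4, p1) → 16.3268
  f21: (p10, p8, p13) → 62.4025
  f22: (p10, p8, p1) → 71.1393
  f23: (p15, p16, p1) → 35.1790
  f24: (p15, p4, p1) → 45.9039
  f25: (p15, p16, p18) → 68.8314
  f26: (p15, p4, p18) → 67.0414
Σ area = 1256.479

Euler: V−E+F = 15−39+26 = 2.

facets=26 area=1256.479


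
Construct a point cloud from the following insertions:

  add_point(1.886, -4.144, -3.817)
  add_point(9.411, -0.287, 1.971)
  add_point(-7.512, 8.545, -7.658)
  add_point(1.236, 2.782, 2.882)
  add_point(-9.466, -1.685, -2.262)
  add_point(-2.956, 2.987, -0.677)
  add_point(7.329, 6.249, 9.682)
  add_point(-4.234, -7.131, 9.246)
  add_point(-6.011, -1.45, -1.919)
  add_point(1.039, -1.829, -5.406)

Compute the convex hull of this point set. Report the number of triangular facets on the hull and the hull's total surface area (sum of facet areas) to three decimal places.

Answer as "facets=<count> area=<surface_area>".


7 of the 10 inputs are extreme points: [0, 1, 2, 4, 6, 7, 9].

Area of each hull facet:
  f1: (p6, p2, p1) → 109.9299
  f2: (p7, p6, p1) → 84.9644
  f3: (p7, p2, p4) → 60.1945
  f4: (p7, p6, p2) → 188.8264
  f5: (p9, p2, p4) → 61.7435
  f6: (p9, p2, p1) → 67.7562
  f7: (p0, p7, p4) → 75.8403
  f8: (p0, p9, p4) → 15.9412
  f9: (p0, p7, p1) → 74.9372
  f10: (p0, p9, p1) → 14.6550
Σ area = 754.789

Check V−E+F: 7 − 15 + 10 = 2.

facets=10 area=754.789


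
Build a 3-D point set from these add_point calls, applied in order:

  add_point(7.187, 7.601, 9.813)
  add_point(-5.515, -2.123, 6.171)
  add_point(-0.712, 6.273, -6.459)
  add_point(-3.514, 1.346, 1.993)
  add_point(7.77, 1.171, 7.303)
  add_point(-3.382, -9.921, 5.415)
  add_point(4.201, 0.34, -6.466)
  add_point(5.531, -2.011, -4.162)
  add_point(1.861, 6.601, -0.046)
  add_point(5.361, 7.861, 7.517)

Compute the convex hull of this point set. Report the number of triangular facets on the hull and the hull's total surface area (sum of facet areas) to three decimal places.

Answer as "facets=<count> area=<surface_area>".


Extreme-point indices: [0, 1, 2, 3, 4, 5, 6, 7, 9] — 9 of 10 on the boundary.

Facet areas (half cross-product norm):
  f1: (p0, p5, p1) → 61.4305
  f2: (p0, p5, p4) → 42.4384
  f3: (p0, p9, p1) → 19.3130
  f4: (p7, p5, p4) → 86.7153
  f5: (p7, p6, p5) → 23.0009
  f6: (p7, p0, p4) → 34.4106
  f7: (p7, p0, p6) → 29.6710
  f8: (p2, p5, p1) → 60.4130
  f9: (p2, p6, p5) → 66.1090
  f10: (p2, p0, p6) → 68.1338
  f11: (p2, p0, p9) → 7.1950
  f12: (p3, p9, p1) → 34.5805
  f13: (p3, p2, p1) → 5.0847
  f14: (p3, p2, p9) → 62.4649
Σ area = 600.960

Euler characteristic 9−21+14 = 2 ✓

facets=14 area=600.960


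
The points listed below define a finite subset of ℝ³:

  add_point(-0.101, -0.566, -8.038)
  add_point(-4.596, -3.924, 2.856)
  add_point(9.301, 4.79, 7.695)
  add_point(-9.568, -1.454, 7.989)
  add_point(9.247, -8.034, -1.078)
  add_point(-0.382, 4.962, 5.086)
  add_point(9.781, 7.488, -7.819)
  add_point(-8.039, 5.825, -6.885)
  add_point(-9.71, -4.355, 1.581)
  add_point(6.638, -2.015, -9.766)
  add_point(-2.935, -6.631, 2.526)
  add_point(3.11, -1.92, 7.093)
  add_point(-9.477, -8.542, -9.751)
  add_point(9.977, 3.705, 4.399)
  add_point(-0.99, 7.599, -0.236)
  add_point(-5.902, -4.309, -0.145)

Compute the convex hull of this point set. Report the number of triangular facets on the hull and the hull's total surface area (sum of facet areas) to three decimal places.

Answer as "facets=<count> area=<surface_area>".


facets=22 area=1254.225

13 of the 16 inputs are extreme points: [2, 3, 4, 5, 6, 7, 8, 9, 10, 11, 12, 13, 14].

Facet areas (half cross-product norm):
  f1: (p7, p3, p8) → 45.3218
  f2: (p7, p3, p14) → 72.7709
  f3: (p6, p4, p13) → 82.2060
  f4: (p6, p4, p9) → 53.1357
  f5: (p6, p7, p14) → 63.6387
  f6: (p6, p7, p9) → 84.4054
  f7: (p12, p4, p9) → 94.6310
  f8: (p12, p7, p8) → 76.0234
  f9: (p12, p7, p9) → 113.8405
  f10: (p2, p6, p13) → 13.6619
  f11: (p2, p6, p14) → 83.7545
  f12: (p2, p4, p13) → 17.2191
  f13: (p10, p3, p8) → 25.3597
  f14: (p10, p12, p8) → 43.5545
  f15: (p10, p12, p4) → 88.2275
  f16: (p5, p3, p14) → 31.8530
  f17: (p5, p2, p14) → 28.1820
  f18: (p5, p2, p3) → 41.9348
  f19: (p11, p2, p4) → 54.3331
  f20: (p11, p2, p3) → 44.5604
  f21: (p11, p10, p4) → 51.0998
  f22: (p11, p10, p3) → 44.5113
Σ area = 1254.225

Euler characteristic 13−33+22 = 2 ✓


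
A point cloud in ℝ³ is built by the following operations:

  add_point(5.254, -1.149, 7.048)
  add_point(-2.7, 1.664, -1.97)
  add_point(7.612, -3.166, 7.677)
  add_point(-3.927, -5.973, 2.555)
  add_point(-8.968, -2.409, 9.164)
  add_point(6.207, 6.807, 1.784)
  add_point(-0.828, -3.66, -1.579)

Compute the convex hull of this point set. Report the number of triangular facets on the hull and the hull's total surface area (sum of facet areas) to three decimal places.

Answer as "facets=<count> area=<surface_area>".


Hull vertices (7/7): indices [0, 1, 2, 3, 4, 5, 6].

Per-facet area ½‖(b−a)×(c−a)‖:
  f1: (p3, p2, p4) → 58.0431
  f2: (p1, p5, p4) → 71.3015
  f3: (p1, p3, p4) → 40.2791
  f4: (p0, p2, p4) → 17.3812
  f5: (p0, p5, p4) → 66.9769
  f6: (p0, p5, p2) → 12.5358
  f7: (p6, p3, p2) → 35.0551
  f8: (p6, p1, p3) → 15.4870
  f9: (p6, p5, p2) → 66.3676
  f10: (p6, p1, p5) → 30.6226
Σ area = 414.050

Euler characteristic 7−15+10 = 2 ✓

facets=10 area=414.050


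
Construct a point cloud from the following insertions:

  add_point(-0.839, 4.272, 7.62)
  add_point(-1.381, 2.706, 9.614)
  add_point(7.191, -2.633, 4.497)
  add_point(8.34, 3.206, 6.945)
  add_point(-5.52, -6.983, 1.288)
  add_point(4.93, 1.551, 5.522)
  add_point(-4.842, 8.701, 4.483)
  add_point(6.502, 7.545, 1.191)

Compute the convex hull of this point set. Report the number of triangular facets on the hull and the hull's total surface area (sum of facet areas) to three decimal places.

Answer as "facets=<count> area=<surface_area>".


facets=8 area=437.826

Hull vertices (6/8): indices [1, 2, 3, 4, 6, 7].

Area of each hull facet:
  f1: (p7, p6, p4) → 94.4898
  f2: (p7, p6, p3) → 43.9987
  f3: (p1, p6, p4) → 57.8526
  f4: (p1, p6, p3) → 42.6501
  f5: (p2, p7, p4) → 73.0063
  f6: (p2, p7, p3) → 23.4886
  f7: (p2, p1, p4) → 70.0869
  f8: (p2, p1, p3) → 32.2533
Σ area = 437.826

Check V−E+F: 6 − 12 + 8 = 2.


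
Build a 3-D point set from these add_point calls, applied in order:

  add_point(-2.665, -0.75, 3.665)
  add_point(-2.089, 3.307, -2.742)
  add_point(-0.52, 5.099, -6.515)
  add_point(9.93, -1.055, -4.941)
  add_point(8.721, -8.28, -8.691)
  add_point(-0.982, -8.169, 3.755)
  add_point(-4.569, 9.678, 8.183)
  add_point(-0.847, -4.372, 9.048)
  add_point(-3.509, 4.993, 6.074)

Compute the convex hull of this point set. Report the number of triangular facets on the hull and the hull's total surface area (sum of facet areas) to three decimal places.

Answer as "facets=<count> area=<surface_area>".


facets=12 area=672.187

8 of the 9 inputs are extreme points: [0, 1, 2, 3, 4, 5, 6, 7].

Facet areas (half cross-product norm):
  f1: (p7, p3, p6) → 130.4773
  f2: (p4, p7, p3) → 73.5273
  f3: (p2, p3, p6) → 94.4096
  f4: (p2, p4, p3) → 48.6215
  f5: (p1, p2, p6) → 23.2992
  f6: (p0, p1, p6) → 43.3871
  f7: (p5, p2, p4) → 115.1641
  f8: (p5, p1, p2) → 20.0513
  f9: (p5, p0, p1) → 24.8268
  f10: (p5, p4, p7) → 39.8422
  f11: (p5, p7, p6) → 40.8355
  f12: (p5, p0, p6) → 17.7447
Σ area = 672.187

Euler: V−E+F = 8−18+12 = 2.
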